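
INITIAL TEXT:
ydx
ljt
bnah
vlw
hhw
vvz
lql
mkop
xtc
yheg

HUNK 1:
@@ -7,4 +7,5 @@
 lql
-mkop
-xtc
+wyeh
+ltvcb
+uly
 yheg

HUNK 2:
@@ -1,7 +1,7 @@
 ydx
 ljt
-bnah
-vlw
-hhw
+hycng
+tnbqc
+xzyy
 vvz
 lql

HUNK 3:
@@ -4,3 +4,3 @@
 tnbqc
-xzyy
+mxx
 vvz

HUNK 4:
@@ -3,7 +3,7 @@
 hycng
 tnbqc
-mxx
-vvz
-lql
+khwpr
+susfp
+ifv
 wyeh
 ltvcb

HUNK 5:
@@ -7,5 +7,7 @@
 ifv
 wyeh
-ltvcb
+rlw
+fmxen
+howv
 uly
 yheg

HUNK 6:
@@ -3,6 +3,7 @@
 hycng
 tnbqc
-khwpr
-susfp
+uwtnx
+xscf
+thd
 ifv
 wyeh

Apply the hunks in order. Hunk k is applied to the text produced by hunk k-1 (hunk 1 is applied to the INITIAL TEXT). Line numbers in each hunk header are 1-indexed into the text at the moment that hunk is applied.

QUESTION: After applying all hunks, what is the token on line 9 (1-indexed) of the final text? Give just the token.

Hunk 1: at line 7 remove [mkop,xtc] add [wyeh,ltvcb,uly] -> 11 lines: ydx ljt bnah vlw hhw vvz lql wyeh ltvcb uly yheg
Hunk 2: at line 1 remove [bnah,vlw,hhw] add [hycng,tnbqc,xzyy] -> 11 lines: ydx ljt hycng tnbqc xzyy vvz lql wyeh ltvcb uly yheg
Hunk 3: at line 4 remove [xzyy] add [mxx] -> 11 lines: ydx ljt hycng tnbqc mxx vvz lql wyeh ltvcb uly yheg
Hunk 4: at line 3 remove [mxx,vvz,lql] add [khwpr,susfp,ifv] -> 11 lines: ydx ljt hycng tnbqc khwpr susfp ifv wyeh ltvcb uly yheg
Hunk 5: at line 7 remove [ltvcb] add [rlw,fmxen,howv] -> 13 lines: ydx ljt hycng tnbqc khwpr susfp ifv wyeh rlw fmxen howv uly yheg
Hunk 6: at line 3 remove [khwpr,susfp] add [uwtnx,xscf,thd] -> 14 lines: ydx ljt hycng tnbqc uwtnx xscf thd ifv wyeh rlw fmxen howv uly yheg
Final line 9: wyeh

Answer: wyeh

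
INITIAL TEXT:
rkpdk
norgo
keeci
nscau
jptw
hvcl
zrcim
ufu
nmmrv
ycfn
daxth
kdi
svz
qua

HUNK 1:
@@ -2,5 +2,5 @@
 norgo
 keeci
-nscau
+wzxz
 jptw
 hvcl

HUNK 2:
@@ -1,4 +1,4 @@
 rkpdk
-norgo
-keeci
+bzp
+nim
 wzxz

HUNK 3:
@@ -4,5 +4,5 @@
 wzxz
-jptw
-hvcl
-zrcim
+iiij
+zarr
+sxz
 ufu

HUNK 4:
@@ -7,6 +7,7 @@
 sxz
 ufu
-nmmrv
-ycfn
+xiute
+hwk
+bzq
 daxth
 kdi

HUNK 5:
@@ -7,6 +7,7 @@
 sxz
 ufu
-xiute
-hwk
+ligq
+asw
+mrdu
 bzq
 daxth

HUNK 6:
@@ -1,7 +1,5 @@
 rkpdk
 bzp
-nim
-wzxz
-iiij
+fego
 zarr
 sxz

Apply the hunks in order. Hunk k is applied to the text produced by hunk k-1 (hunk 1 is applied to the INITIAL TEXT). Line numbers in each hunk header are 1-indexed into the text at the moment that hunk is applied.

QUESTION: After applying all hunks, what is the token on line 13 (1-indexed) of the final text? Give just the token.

Answer: svz

Derivation:
Hunk 1: at line 2 remove [nscau] add [wzxz] -> 14 lines: rkpdk norgo keeci wzxz jptw hvcl zrcim ufu nmmrv ycfn daxth kdi svz qua
Hunk 2: at line 1 remove [norgo,keeci] add [bzp,nim] -> 14 lines: rkpdk bzp nim wzxz jptw hvcl zrcim ufu nmmrv ycfn daxth kdi svz qua
Hunk 3: at line 4 remove [jptw,hvcl,zrcim] add [iiij,zarr,sxz] -> 14 lines: rkpdk bzp nim wzxz iiij zarr sxz ufu nmmrv ycfn daxth kdi svz qua
Hunk 4: at line 7 remove [nmmrv,ycfn] add [xiute,hwk,bzq] -> 15 lines: rkpdk bzp nim wzxz iiij zarr sxz ufu xiute hwk bzq daxth kdi svz qua
Hunk 5: at line 7 remove [xiute,hwk] add [ligq,asw,mrdu] -> 16 lines: rkpdk bzp nim wzxz iiij zarr sxz ufu ligq asw mrdu bzq daxth kdi svz qua
Hunk 6: at line 1 remove [nim,wzxz,iiij] add [fego] -> 14 lines: rkpdk bzp fego zarr sxz ufu ligq asw mrdu bzq daxth kdi svz qua
Final line 13: svz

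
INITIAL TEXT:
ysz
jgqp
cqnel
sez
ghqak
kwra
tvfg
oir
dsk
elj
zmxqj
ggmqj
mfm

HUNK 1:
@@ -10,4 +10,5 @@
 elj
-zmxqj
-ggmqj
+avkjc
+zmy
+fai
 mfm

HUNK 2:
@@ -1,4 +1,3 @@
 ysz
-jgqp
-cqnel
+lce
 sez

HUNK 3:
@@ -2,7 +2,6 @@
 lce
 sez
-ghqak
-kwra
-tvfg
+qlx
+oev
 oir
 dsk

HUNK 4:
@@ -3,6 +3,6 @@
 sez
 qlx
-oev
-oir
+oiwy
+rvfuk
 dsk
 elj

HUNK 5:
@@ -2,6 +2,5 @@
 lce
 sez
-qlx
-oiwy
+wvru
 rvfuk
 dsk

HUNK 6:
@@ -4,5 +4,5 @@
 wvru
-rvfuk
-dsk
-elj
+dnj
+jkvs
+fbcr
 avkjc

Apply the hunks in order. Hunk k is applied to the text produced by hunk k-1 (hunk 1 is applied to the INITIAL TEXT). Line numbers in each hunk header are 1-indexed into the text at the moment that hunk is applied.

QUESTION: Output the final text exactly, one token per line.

Hunk 1: at line 10 remove [zmxqj,ggmqj] add [avkjc,zmy,fai] -> 14 lines: ysz jgqp cqnel sez ghqak kwra tvfg oir dsk elj avkjc zmy fai mfm
Hunk 2: at line 1 remove [jgqp,cqnel] add [lce] -> 13 lines: ysz lce sez ghqak kwra tvfg oir dsk elj avkjc zmy fai mfm
Hunk 3: at line 2 remove [ghqak,kwra,tvfg] add [qlx,oev] -> 12 lines: ysz lce sez qlx oev oir dsk elj avkjc zmy fai mfm
Hunk 4: at line 3 remove [oev,oir] add [oiwy,rvfuk] -> 12 lines: ysz lce sez qlx oiwy rvfuk dsk elj avkjc zmy fai mfm
Hunk 5: at line 2 remove [qlx,oiwy] add [wvru] -> 11 lines: ysz lce sez wvru rvfuk dsk elj avkjc zmy fai mfm
Hunk 6: at line 4 remove [rvfuk,dsk,elj] add [dnj,jkvs,fbcr] -> 11 lines: ysz lce sez wvru dnj jkvs fbcr avkjc zmy fai mfm

Answer: ysz
lce
sez
wvru
dnj
jkvs
fbcr
avkjc
zmy
fai
mfm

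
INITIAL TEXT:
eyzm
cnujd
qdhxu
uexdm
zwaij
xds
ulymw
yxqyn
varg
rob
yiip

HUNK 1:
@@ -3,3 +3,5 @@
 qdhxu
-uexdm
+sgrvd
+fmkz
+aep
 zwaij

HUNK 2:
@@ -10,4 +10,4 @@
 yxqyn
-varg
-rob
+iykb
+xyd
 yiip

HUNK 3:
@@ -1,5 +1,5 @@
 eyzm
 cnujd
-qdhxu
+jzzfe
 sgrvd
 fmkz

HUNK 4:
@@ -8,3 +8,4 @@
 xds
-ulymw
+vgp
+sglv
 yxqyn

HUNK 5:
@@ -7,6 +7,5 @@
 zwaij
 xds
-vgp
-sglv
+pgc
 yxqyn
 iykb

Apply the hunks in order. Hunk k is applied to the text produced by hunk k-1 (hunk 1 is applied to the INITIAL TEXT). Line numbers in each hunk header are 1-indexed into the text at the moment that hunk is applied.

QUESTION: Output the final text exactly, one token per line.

Hunk 1: at line 3 remove [uexdm] add [sgrvd,fmkz,aep] -> 13 lines: eyzm cnujd qdhxu sgrvd fmkz aep zwaij xds ulymw yxqyn varg rob yiip
Hunk 2: at line 10 remove [varg,rob] add [iykb,xyd] -> 13 lines: eyzm cnujd qdhxu sgrvd fmkz aep zwaij xds ulymw yxqyn iykb xyd yiip
Hunk 3: at line 1 remove [qdhxu] add [jzzfe] -> 13 lines: eyzm cnujd jzzfe sgrvd fmkz aep zwaij xds ulymw yxqyn iykb xyd yiip
Hunk 4: at line 8 remove [ulymw] add [vgp,sglv] -> 14 lines: eyzm cnujd jzzfe sgrvd fmkz aep zwaij xds vgp sglv yxqyn iykb xyd yiip
Hunk 5: at line 7 remove [vgp,sglv] add [pgc] -> 13 lines: eyzm cnujd jzzfe sgrvd fmkz aep zwaij xds pgc yxqyn iykb xyd yiip

Answer: eyzm
cnujd
jzzfe
sgrvd
fmkz
aep
zwaij
xds
pgc
yxqyn
iykb
xyd
yiip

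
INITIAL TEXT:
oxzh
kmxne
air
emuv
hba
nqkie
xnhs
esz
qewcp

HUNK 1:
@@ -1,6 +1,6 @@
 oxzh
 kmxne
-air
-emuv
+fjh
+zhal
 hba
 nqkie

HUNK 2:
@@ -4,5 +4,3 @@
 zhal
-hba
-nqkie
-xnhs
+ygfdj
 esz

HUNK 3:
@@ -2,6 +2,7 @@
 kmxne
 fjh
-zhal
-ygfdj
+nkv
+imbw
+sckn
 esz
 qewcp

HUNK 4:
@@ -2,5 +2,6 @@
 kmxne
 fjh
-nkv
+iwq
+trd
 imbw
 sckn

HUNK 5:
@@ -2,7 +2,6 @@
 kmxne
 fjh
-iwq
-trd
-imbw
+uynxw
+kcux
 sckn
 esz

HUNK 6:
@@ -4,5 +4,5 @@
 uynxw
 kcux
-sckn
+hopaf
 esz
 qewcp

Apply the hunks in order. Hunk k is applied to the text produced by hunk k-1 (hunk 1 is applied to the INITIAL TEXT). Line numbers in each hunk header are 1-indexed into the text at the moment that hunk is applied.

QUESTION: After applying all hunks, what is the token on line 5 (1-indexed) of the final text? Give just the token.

Hunk 1: at line 1 remove [air,emuv] add [fjh,zhal] -> 9 lines: oxzh kmxne fjh zhal hba nqkie xnhs esz qewcp
Hunk 2: at line 4 remove [hba,nqkie,xnhs] add [ygfdj] -> 7 lines: oxzh kmxne fjh zhal ygfdj esz qewcp
Hunk 3: at line 2 remove [zhal,ygfdj] add [nkv,imbw,sckn] -> 8 lines: oxzh kmxne fjh nkv imbw sckn esz qewcp
Hunk 4: at line 2 remove [nkv] add [iwq,trd] -> 9 lines: oxzh kmxne fjh iwq trd imbw sckn esz qewcp
Hunk 5: at line 2 remove [iwq,trd,imbw] add [uynxw,kcux] -> 8 lines: oxzh kmxne fjh uynxw kcux sckn esz qewcp
Hunk 6: at line 4 remove [sckn] add [hopaf] -> 8 lines: oxzh kmxne fjh uynxw kcux hopaf esz qewcp
Final line 5: kcux

Answer: kcux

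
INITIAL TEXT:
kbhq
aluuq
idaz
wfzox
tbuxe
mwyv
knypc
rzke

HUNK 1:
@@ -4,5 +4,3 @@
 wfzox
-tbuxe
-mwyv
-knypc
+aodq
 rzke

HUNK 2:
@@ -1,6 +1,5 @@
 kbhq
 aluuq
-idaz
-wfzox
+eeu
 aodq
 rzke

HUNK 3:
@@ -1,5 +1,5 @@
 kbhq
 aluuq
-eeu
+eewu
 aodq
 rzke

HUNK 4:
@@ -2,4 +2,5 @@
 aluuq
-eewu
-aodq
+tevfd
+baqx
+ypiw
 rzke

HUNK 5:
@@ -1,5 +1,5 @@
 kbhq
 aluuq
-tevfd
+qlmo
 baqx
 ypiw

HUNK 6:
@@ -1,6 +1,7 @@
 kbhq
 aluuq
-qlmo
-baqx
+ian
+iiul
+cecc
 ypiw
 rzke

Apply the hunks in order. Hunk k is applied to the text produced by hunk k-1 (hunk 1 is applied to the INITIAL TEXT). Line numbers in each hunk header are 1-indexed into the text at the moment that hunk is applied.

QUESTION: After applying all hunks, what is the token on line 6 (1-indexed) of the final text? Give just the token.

Hunk 1: at line 4 remove [tbuxe,mwyv,knypc] add [aodq] -> 6 lines: kbhq aluuq idaz wfzox aodq rzke
Hunk 2: at line 1 remove [idaz,wfzox] add [eeu] -> 5 lines: kbhq aluuq eeu aodq rzke
Hunk 3: at line 1 remove [eeu] add [eewu] -> 5 lines: kbhq aluuq eewu aodq rzke
Hunk 4: at line 2 remove [eewu,aodq] add [tevfd,baqx,ypiw] -> 6 lines: kbhq aluuq tevfd baqx ypiw rzke
Hunk 5: at line 1 remove [tevfd] add [qlmo] -> 6 lines: kbhq aluuq qlmo baqx ypiw rzke
Hunk 6: at line 1 remove [qlmo,baqx] add [ian,iiul,cecc] -> 7 lines: kbhq aluuq ian iiul cecc ypiw rzke
Final line 6: ypiw

Answer: ypiw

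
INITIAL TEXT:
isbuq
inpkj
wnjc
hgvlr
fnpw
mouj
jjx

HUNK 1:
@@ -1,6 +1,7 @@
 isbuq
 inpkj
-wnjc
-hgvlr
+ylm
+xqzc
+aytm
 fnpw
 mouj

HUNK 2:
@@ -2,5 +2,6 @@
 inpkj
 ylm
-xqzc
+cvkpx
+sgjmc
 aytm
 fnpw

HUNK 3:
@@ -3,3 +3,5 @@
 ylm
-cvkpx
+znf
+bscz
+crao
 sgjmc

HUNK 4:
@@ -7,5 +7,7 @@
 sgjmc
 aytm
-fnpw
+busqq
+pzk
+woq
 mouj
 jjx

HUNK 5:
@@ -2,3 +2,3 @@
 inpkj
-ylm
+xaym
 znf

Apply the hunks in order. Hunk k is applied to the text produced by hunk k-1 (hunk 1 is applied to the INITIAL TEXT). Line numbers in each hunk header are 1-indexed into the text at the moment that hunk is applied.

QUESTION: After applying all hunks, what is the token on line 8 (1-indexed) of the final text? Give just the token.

Answer: aytm

Derivation:
Hunk 1: at line 1 remove [wnjc,hgvlr] add [ylm,xqzc,aytm] -> 8 lines: isbuq inpkj ylm xqzc aytm fnpw mouj jjx
Hunk 2: at line 2 remove [xqzc] add [cvkpx,sgjmc] -> 9 lines: isbuq inpkj ylm cvkpx sgjmc aytm fnpw mouj jjx
Hunk 3: at line 3 remove [cvkpx] add [znf,bscz,crao] -> 11 lines: isbuq inpkj ylm znf bscz crao sgjmc aytm fnpw mouj jjx
Hunk 4: at line 7 remove [fnpw] add [busqq,pzk,woq] -> 13 lines: isbuq inpkj ylm znf bscz crao sgjmc aytm busqq pzk woq mouj jjx
Hunk 5: at line 2 remove [ylm] add [xaym] -> 13 lines: isbuq inpkj xaym znf bscz crao sgjmc aytm busqq pzk woq mouj jjx
Final line 8: aytm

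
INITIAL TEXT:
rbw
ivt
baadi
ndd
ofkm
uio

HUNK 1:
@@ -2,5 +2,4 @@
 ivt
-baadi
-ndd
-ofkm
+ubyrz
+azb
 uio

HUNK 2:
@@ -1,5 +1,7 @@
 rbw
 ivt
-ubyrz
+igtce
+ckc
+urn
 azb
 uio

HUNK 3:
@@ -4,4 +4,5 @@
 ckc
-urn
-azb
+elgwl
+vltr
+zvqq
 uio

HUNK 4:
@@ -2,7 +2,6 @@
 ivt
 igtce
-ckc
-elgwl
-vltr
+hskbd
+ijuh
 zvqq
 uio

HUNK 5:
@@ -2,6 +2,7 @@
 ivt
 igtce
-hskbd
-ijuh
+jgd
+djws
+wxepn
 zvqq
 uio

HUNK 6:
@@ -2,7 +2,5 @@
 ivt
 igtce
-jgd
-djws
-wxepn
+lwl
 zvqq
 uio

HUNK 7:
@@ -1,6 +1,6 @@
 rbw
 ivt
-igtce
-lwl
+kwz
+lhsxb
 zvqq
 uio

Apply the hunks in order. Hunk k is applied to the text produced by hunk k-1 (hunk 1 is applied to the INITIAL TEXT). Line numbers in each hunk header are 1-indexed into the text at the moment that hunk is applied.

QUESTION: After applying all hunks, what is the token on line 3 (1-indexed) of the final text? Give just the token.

Hunk 1: at line 2 remove [baadi,ndd,ofkm] add [ubyrz,azb] -> 5 lines: rbw ivt ubyrz azb uio
Hunk 2: at line 1 remove [ubyrz] add [igtce,ckc,urn] -> 7 lines: rbw ivt igtce ckc urn azb uio
Hunk 3: at line 4 remove [urn,azb] add [elgwl,vltr,zvqq] -> 8 lines: rbw ivt igtce ckc elgwl vltr zvqq uio
Hunk 4: at line 2 remove [ckc,elgwl,vltr] add [hskbd,ijuh] -> 7 lines: rbw ivt igtce hskbd ijuh zvqq uio
Hunk 5: at line 2 remove [hskbd,ijuh] add [jgd,djws,wxepn] -> 8 lines: rbw ivt igtce jgd djws wxepn zvqq uio
Hunk 6: at line 2 remove [jgd,djws,wxepn] add [lwl] -> 6 lines: rbw ivt igtce lwl zvqq uio
Hunk 7: at line 1 remove [igtce,lwl] add [kwz,lhsxb] -> 6 lines: rbw ivt kwz lhsxb zvqq uio
Final line 3: kwz

Answer: kwz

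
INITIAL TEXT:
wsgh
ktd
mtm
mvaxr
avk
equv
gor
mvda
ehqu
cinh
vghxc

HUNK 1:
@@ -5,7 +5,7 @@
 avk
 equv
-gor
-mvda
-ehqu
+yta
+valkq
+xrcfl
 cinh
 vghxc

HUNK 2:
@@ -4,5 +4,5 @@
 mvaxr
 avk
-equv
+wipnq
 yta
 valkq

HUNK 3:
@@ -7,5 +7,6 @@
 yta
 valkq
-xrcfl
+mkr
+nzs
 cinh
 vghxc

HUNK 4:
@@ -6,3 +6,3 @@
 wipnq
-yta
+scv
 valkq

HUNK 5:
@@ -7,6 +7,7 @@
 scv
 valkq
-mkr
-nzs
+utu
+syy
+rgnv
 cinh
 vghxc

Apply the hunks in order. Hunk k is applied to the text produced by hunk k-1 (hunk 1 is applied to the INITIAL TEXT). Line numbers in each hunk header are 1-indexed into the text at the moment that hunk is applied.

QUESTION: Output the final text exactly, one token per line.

Answer: wsgh
ktd
mtm
mvaxr
avk
wipnq
scv
valkq
utu
syy
rgnv
cinh
vghxc

Derivation:
Hunk 1: at line 5 remove [gor,mvda,ehqu] add [yta,valkq,xrcfl] -> 11 lines: wsgh ktd mtm mvaxr avk equv yta valkq xrcfl cinh vghxc
Hunk 2: at line 4 remove [equv] add [wipnq] -> 11 lines: wsgh ktd mtm mvaxr avk wipnq yta valkq xrcfl cinh vghxc
Hunk 3: at line 7 remove [xrcfl] add [mkr,nzs] -> 12 lines: wsgh ktd mtm mvaxr avk wipnq yta valkq mkr nzs cinh vghxc
Hunk 4: at line 6 remove [yta] add [scv] -> 12 lines: wsgh ktd mtm mvaxr avk wipnq scv valkq mkr nzs cinh vghxc
Hunk 5: at line 7 remove [mkr,nzs] add [utu,syy,rgnv] -> 13 lines: wsgh ktd mtm mvaxr avk wipnq scv valkq utu syy rgnv cinh vghxc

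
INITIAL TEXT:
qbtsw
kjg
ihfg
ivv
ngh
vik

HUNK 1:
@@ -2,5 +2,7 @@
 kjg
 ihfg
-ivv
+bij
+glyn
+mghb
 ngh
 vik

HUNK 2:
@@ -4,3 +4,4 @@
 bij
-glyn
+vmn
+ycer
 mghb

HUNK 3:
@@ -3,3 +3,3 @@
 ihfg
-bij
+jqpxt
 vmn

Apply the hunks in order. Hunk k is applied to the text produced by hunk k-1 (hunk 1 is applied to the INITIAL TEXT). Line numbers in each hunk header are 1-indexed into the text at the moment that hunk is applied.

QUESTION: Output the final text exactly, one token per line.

Hunk 1: at line 2 remove [ivv] add [bij,glyn,mghb] -> 8 lines: qbtsw kjg ihfg bij glyn mghb ngh vik
Hunk 2: at line 4 remove [glyn] add [vmn,ycer] -> 9 lines: qbtsw kjg ihfg bij vmn ycer mghb ngh vik
Hunk 3: at line 3 remove [bij] add [jqpxt] -> 9 lines: qbtsw kjg ihfg jqpxt vmn ycer mghb ngh vik

Answer: qbtsw
kjg
ihfg
jqpxt
vmn
ycer
mghb
ngh
vik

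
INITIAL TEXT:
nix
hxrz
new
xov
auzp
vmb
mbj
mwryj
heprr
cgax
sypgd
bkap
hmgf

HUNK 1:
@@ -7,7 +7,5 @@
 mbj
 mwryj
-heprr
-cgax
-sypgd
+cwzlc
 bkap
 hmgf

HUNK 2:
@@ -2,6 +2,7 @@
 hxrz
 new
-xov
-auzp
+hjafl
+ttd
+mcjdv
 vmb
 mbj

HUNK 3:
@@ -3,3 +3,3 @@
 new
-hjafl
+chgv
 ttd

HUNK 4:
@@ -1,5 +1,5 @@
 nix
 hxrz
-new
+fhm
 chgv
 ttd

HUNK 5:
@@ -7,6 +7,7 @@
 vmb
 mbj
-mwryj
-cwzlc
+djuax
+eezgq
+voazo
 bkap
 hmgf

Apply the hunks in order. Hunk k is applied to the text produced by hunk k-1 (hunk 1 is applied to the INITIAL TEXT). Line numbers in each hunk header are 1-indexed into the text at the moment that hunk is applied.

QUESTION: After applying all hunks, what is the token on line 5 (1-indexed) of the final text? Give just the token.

Answer: ttd

Derivation:
Hunk 1: at line 7 remove [heprr,cgax,sypgd] add [cwzlc] -> 11 lines: nix hxrz new xov auzp vmb mbj mwryj cwzlc bkap hmgf
Hunk 2: at line 2 remove [xov,auzp] add [hjafl,ttd,mcjdv] -> 12 lines: nix hxrz new hjafl ttd mcjdv vmb mbj mwryj cwzlc bkap hmgf
Hunk 3: at line 3 remove [hjafl] add [chgv] -> 12 lines: nix hxrz new chgv ttd mcjdv vmb mbj mwryj cwzlc bkap hmgf
Hunk 4: at line 1 remove [new] add [fhm] -> 12 lines: nix hxrz fhm chgv ttd mcjdv vmb mbj mwryj cwzlc bkap hmgf
Hunk 5: at line 7 remove [mwryj,cwzlc] add [djuax,eezgq,voazo] -> 13 lines: nix hxrz fhm chgv ttd mcjdv vmb mbj djuax eezgq voazo bkap hmgf
Final line 5: ttd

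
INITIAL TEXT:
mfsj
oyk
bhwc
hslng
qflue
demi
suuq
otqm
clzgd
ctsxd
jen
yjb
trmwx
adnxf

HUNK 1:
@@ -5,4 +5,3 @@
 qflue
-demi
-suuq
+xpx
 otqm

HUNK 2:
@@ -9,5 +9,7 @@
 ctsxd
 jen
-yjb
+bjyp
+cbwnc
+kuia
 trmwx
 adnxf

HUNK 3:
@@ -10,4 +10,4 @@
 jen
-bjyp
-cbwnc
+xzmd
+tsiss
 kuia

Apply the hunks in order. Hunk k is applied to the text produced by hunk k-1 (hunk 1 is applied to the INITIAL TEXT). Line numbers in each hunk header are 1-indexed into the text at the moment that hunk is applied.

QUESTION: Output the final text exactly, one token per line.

Hunk 1: at line 5 remove [demi,suuq] add [xpx] -> 13 lines: mfsj oyk bhwc hslng qflue xpx otqm clzgd ctsxd jen yjb trmwx adnxf
Hunk 2: at line 9 remove [yjb] add [bjyp,cbwnc,kuia] -> 15 lines: mfsj oyk bhwc hslng qflue xpx otqm clzgd ctsxd jen bjyp cbwnc kuia trmwx adnxf
Hunk 3: at line 10 remove [bjyp,cbwnc] add [xzmd,tsiss] -> 15 lines: mfsj oyk bhwc hslng qflue xpx otqm clzgd ctsxd jen xzmd tsiss kuia trmwx adnxf

Answer: mfsj
oyk
bhwc
hslng
qflue
xpx
otqm
clzgd
ctsxd
jen
xzmd
tsiss
kuia
trmwx
adnxf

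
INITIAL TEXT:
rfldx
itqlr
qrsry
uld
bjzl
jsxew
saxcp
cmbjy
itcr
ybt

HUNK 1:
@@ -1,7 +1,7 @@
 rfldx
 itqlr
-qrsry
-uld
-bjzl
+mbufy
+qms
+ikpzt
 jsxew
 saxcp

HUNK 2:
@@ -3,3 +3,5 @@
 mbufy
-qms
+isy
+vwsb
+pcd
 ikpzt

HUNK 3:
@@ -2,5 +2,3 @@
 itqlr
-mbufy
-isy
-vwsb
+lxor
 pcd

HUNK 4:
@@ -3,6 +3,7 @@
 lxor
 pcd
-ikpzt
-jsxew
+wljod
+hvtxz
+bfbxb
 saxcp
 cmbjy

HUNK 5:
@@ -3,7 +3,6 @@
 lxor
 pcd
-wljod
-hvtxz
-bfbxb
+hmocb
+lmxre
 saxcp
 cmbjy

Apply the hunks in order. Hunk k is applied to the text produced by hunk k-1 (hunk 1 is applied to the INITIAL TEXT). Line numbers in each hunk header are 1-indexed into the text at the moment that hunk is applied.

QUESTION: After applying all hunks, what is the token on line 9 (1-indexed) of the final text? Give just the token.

Hunk 1: at line 1 remove [qrsry,uld,bjzl] add [mbufy,qms,ikpzt] -> 10 lines: rfldx itqlr mbufy qms ikpzt jsxew saxcp cmbjy itcr ybt
Hunk 2: at line 3 remove [qms] add [isy,vwsb,pcd] -> 12 lines: rfldx itqlr mbufy isy vwsb pcd ikpzt jsxew saxcp cmbjy itcr ybt
Hunk 3: at line 2 remove [mbufy,isy,vwsb] add [lxor] -> 10 lines: rfldx itqlr lxor pcd ikpzt jsxew saxcp cmbjy itcr ybt
Hunk 4: at line 3 remove [ikpzt,jsxew] add [wljod,hvtxz,bfbxb] -> 11 lines: rfldx itqlr lxor pcd wljod hvtxz bfbxb saxcp cmbjy itcr ybt
Hunk 5: at line 3 remove [wljod,hvtxz,bfbxb] add [hmocb,lmxre] -> 10 lines: rfldx itqlr lxor pcd hmocb lmxre saxcp cmbjy itcr ybt
Final line 9: itcr

Answer: itcr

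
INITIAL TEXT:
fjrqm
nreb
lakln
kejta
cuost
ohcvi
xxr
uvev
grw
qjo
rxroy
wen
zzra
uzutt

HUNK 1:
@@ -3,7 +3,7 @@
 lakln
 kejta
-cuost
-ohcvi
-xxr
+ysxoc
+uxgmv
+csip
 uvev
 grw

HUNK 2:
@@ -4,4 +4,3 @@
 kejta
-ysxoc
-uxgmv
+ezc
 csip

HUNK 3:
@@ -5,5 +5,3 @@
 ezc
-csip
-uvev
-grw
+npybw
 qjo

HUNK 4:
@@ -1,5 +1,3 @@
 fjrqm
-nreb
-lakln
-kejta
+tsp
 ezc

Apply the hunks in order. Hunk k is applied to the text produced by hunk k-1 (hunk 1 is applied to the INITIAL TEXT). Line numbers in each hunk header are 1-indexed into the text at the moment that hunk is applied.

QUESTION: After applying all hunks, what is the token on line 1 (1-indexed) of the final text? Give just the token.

Hunk 1: at line 3 remove [cuost,ohcvi,xxr] add [ysxoc,uxgmv,csip] -> 14 lines: fjrqm nreb lakln kejta ysxoc uxgmv csip uvev grw qjo rxroy wen zzra uzutt
Hunk 2: at line 4 remove [ysxoc,uxgmv] add [ezc] -> 13 lines: fjrqm nreb lakln kejta ezc csip uvev grw qjo rxroy wen zzra uzutt
Hunk 3: at line 5 remove [csip,uvev,grw] add [npybw] -> 11 lines: fjrqm nreb lakln kejta ezc npybw qjo rxroy wen zzra uzutt
Hunk 4: at line 1 remove [nreb,lakln,kejta] add [tsp] -> 9 lines: fjrqm tsp ezc npybw qjo rxroy wen zzra uzutt
Final line 1: fjrqm

Answer: fjrqm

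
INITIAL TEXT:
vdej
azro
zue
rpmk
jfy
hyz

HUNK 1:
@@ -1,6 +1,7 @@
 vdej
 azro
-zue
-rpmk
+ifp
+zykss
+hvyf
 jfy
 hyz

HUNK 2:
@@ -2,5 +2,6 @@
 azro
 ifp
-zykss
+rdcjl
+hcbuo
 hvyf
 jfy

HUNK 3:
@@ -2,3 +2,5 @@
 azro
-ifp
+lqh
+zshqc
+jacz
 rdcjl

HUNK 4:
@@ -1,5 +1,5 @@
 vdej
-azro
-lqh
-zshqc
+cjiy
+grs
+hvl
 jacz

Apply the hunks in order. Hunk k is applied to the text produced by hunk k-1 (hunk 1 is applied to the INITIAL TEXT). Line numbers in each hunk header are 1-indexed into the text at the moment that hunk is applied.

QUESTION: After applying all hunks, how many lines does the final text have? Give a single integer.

Hunk 1: at line 1 remove [zue,rpmk] add [ifp,zykss,hvyf] -> 7 lines: vdej azro ifp zykss hvyf jfy hyz
Hunk 2: at line 2 remove [zykss] add [rdcjl,hcbuo] -> 8 lines: vdej azro ifp rdcjl hcbuo hvyf jfy hyz
Hunk 3: at line 2 remove [ifp] add [lqh,zshqc,jacz] -> 10 lines: vdej azro lqh zshqc jacz rdcjl hcbuo hvyf jfy hyz
Hunk 4: at line 1 remove [azro,lqh,zshqc] add [cjiy,grs,hvl] -> 10 lines: vdej cjiy grs hvl jacz rdcjl hcbuo hvyf jfy hyz
Final line count: 10

Answer: 10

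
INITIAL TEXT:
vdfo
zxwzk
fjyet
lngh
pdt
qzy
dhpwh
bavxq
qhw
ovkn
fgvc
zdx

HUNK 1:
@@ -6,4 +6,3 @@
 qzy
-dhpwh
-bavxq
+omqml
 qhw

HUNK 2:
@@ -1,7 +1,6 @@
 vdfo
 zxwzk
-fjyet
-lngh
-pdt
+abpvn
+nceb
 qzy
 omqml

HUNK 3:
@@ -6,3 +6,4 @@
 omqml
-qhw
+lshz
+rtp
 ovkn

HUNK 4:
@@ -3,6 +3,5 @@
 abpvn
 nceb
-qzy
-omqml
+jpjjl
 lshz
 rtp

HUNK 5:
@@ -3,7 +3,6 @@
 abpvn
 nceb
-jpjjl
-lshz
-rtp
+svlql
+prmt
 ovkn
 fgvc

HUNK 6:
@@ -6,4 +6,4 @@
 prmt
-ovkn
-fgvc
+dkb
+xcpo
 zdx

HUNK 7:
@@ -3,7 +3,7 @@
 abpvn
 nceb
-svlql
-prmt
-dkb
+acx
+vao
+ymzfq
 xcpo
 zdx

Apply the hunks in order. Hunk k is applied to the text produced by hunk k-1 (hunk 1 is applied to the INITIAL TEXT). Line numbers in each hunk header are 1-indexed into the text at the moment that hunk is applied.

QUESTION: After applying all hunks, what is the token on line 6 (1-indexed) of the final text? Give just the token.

Hunk 1: at line 6 remove [dhpwh,bavxq] add [omqml] -> 11 lines: vdfo zxwzk fjyet lngh pdt qzy omqml qhw ovkn fgvc zdx
Hunk 2: at line 1 remove [fjyet,lngh,pdt] add [abpvn,nceb] -> 10 lines: vdfo zxwzk abpvn nceb qzy omqml qhw ovkn fgvc zdx
Hunk 3: at line 6 remove [qhw] add [lshz,rtp] -> 11 lines: vdfo zxwzk abpvn nceb qzy omqml lshz rtp ovkn fgvc zdx
Hunk 4: at line 3 remove [qzy,omqml] add [jpjjl] -> 10 lines: vdfo zxwzk abpvn nceb jpjjl lshz rtp ovkn fgvc zdx
Hunk 5: at line 3 remove [jpjjl,lshz,rtp] add [svlql,prmt] -> 9 lines: vdfo zxwzk abpvn nceb svlql prmt ovkn fgvc zdx
Hunk 6: at line 6 remove [ovkn,fgvc] add [dkb,xcpo] -> 9 lines: vdfo zxwzk abpvn nceb svlql prmt dkb xcpo zdx
Hunk 7: at line 3 remove [svlql,prmt,dkb] add [acx,vao,ymzfq] -> 9 lines: vdfo zxwzk abpvn nceb acx vao ymzfq xcpo zdx
Final line 6: vao

Answer: vao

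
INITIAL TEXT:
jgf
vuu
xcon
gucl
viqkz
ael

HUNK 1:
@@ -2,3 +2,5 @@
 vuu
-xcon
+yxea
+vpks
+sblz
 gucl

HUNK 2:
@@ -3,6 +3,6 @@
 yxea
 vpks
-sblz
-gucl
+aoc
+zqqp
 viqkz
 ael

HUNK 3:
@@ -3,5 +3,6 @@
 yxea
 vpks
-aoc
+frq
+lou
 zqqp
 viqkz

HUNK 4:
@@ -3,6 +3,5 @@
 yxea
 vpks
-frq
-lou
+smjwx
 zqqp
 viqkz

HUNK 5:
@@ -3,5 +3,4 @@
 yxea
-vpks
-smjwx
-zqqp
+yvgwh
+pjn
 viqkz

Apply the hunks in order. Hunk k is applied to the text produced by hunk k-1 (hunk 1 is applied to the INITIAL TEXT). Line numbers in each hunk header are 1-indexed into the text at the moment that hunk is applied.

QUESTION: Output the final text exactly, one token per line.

Hunk 1: at line 2 remove [xcon] add [yxea,vpks,sblz] -> 8 lines: jgf vuu yxea vpks sblz gucl viqkz ael
Hunk 2: at line 3 remove [sblz,gucl] add [aoc,zqqp] -> 8 lines: jgf vuu yxea vpks aoc zqqp viqkz ael
Hunk 3: at line 3 remove [aoc] add [frq,lou] -> 9 lines: jgf vuu yxea vpks frq lou zqqp viqkz ael
Hunk 4: at line 3 remove [frq,lou] add [smjwx] -> 8 lines: jgf vuu yxea vpks smjwx zqqp viqkz ael
Hunk 5: at line 3 remove [vpks,smjwx,zqqp] add [yvgwh,pjn] -> 7 lines: jgf vuu yxea yvgwh pjn viqkz ael

Answer: jgf
vuu
yxea
yvgwh
pjn
viqkz
ael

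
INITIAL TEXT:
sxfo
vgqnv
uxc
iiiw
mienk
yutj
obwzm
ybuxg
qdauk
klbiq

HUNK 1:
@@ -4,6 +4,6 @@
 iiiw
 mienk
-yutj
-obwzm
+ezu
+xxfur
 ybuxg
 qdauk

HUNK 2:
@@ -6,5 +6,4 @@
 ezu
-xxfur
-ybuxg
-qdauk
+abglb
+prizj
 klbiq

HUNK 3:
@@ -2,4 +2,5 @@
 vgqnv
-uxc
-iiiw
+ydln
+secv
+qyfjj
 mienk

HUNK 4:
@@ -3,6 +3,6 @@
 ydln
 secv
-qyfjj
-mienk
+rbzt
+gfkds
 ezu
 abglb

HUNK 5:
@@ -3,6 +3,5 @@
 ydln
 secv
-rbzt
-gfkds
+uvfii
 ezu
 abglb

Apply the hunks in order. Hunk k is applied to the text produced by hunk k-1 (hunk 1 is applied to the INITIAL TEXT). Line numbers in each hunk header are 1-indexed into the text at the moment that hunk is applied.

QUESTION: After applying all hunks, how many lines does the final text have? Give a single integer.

Hunk 1: at line 4 remove [yutj,obwzm] add [ezu,xxfur] -> 10 lines: sxfo vgqnv uxc iiiw mienk ezu xxfur ybuxg qdauk klbiq
Hunk 2: at line 6 remove [xxfur,ybuxg,qdauk] add [abglb,prizj] -> 9 lines: sxfo vgqnv uxc iiiw mienk ezu abglb prizj klbiq
Hunk 3: at line 2 remove [uxc,iiiw] add [ydln,secv,qyfjj] -> 10 lines: sxfo vgqnv ydln secv qyfjj mienk ezu abglb prizj klbiq
Hunk 4: at line 3 remove [qyfjj,mienk] add [rbzt,gfkds] -> 10 lines: sxfo vgqnv ydln secv rbzt gfkds ezu abglb prizj klbiq
Hunk 5: at line 3 remove [rbzt,gfkds] add [uvfii] -> 9 lines: sxfo vgqnv ydln secv uvfii ezu abglb prizj klbiq
Final line count: 9

Answer: 9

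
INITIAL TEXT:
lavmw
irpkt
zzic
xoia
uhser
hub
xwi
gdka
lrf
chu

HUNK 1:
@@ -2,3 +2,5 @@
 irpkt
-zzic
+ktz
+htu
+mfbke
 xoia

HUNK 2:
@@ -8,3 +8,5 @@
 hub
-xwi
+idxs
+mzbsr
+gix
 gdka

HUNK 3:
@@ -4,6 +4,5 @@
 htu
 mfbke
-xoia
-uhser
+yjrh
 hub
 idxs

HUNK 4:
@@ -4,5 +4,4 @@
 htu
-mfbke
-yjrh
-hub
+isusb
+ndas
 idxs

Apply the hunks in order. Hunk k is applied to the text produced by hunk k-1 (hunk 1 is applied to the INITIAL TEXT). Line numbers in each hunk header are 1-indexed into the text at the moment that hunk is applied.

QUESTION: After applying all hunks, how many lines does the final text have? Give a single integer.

Hunk 1: at line 2 remove [zzic] add [ktz,htu,mfbke] -> 12 lines: lavmw irpkt ktz htu mfbke xoia uhser hub xwi gdka lrf chu
Hunk 2: at line 8 remove [xwi] add [idxs,mzbsr,gix] -> 14 lines: lavmw irpkt ktz htu mfbke xoia uhser hub idxs mzbsr gix gdka lrf chu
Hunk 3: at line 4 remove [xoia,uhser] add [yjrh] -> 13 lines: lavmw irpkt ktz htu mfbke yjrh hub idxs mzbsr gix gdka lrf chu
Hunk 4: at line 4 remove [mfbke,yjrh,hub] add [isusb,ndas] -> 12 lines: lavmw irpkt ktz htu isusb ndas idxs mzbsr gix gdka lrf chu
Final line count: 12

Answer: 12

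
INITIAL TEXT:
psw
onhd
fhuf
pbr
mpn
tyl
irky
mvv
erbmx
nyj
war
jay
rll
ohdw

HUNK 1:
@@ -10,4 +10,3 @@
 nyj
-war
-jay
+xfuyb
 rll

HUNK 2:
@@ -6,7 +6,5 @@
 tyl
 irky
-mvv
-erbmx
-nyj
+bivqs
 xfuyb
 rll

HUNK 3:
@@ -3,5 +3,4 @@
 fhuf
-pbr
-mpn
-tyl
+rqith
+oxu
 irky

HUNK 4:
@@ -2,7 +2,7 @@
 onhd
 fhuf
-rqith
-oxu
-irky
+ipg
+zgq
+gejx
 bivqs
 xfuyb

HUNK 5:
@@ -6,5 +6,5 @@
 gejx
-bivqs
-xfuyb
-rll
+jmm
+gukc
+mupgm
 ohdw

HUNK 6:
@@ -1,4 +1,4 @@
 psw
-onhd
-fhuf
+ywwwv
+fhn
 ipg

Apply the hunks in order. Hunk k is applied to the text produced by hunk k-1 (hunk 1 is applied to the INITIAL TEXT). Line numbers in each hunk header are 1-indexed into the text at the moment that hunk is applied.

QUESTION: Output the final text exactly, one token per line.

Answer: psw
ywwwv
fhn
ipg
zgq
gejx
jmm
gukc
mupgm
ohdw

Derivation:
Hunk 1: at line 10 remove [war,jay] add [xfuyb] -> 13 lines: psw onhd fhuf pbr mpn tyl irky mvv erbmx nyj xfuyb rll ohdw
Hunk 2: at line 6 remove [mvv,erbmx,nyj] add [bivqs] -> 11 lines: psw onhd fhuf pbr mpn tyl irky bivqs xfuyb rll ohdw
Hunk 3: at line 3 remove [pbr,mpn,tyl] add [rqith,oxu] -> 10 lines: psw onhd fhuf rqith oxu irky bivqs xfuyb rll ohdw
Hunk 4: at line 2 remove [rqith,oxu,irky] add [ipg,zgq,gejx] -> 10 lines: psw onhd fhuf ipg zgq gejx bivqs xfuyb rll ohdw
Hunk 5: at line 6 remove [bivqs,xfuyb,rll] add [jmm,gukc,mupgm] -> 10 lines: psw onhd fhuf ipg zgq gejx jmm gukc mupgm ohdw
Hunk 6: at line 1 remove [onhd,fhuf] add [ywwwv,fhn] -> 10 lines: psw ywwwv fhn ipg zgq gejx jmm gukc mupgm ohdw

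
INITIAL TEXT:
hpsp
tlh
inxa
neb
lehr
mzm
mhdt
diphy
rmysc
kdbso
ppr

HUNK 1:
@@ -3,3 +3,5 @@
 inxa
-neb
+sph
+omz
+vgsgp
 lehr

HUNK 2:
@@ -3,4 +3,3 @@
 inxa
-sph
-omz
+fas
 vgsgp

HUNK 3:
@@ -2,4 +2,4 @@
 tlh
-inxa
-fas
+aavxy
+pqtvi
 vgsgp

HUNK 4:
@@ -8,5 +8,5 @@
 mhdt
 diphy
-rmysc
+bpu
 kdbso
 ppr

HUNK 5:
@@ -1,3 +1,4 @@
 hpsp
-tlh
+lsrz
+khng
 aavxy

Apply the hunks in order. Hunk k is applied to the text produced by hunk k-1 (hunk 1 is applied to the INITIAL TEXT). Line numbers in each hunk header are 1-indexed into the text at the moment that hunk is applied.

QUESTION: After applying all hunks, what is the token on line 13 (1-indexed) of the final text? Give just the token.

Answer: ppr

Derivation:
Hunk 1: at line 3 remove [neb] add [sph,omz,vgsgp] -> 13 lines: hpsp tlh inxa sph omz vgsgp lehr mzm mhdt diphy rmysc kdbso ppr
Hunk 2: at line 3 remove [sph,omz] add [fas] -> 12 lines: hpsp tlh inxa fas vgsgp lehr mzm mhdt diphy rmysc kdbso ppr
Hunk 3: at line 2 remove [inxa,fas] add [aavxy,pqtvi] -> 12 lines: hpsp tlh aavxy pqtvi vgsgp lehr mzm mhdt diphy rmysc kdbso ppr
Hunk 4: at line 8 remove [rmysc] add [bpu] -> 12 lines: hpsp tlh aavxy pqtvi vgsgp lehr mzm mhdt diphy bpu kdbso ppr
Hunk 5: at line 1 remove [tlh] add [lsrz,khng] -> 13 lines: hpsp lsrz khng aavxy pqtvi vgsgp lehr mzm mhdt diphy bpu kdbso ppr
Final line 13: ppr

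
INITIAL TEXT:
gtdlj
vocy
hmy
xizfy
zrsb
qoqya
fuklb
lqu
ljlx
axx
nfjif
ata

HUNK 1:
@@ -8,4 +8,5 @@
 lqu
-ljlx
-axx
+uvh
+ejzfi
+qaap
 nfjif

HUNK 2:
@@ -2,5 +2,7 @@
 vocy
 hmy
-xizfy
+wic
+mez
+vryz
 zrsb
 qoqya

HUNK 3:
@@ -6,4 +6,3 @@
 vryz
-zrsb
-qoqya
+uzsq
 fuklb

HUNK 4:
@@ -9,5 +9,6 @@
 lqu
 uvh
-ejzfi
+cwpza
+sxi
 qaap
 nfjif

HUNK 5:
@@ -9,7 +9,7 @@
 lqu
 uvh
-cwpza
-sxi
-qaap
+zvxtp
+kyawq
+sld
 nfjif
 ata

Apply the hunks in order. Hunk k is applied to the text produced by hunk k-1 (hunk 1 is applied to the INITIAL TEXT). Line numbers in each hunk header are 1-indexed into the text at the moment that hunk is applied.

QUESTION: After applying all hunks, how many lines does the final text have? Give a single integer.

Hunk 1: at line 8 remove [ljlx,axx] add [uvh,ejzfi,qaap] -> 13 lines: gtdlj vocy hmy xizfy zrsb qoqya fuklb lqu uvh ejzfi qaap nfjif ata
Hunk 2: at line 2 remove [xizfy] add [wic,mez,vryz] -> 15 lines: gtdlj vocy hmy wic mez vryz zrsb qoqya fuklb lqu uvh ejzfi qaap nfjif ata
Hunk 3: at line 6 remove [zrsb,qoqya] add [uzsq] -> 14 lines: gtdlj vocy hmy wic mez vryz uzsq fuklb lqu uvh ejzfi qaap nfjif ata
Hunk 4: at line 9 remove [ejzfi] add [cwpza,sxi] -> 15 lines: gtdlj vocy hmy wic mez vryz uzsq fuklb lqu uvh cwpza sxi qaap nfjif ata
Hunk 5: at line 9 remove [cwpza,sxi,qaap] add [zvxtp,kyawq,sld] -> 15 lines: gtdlj vocy hmy wic mez vryz uzsq fuklb lqu uvh zvxtp kyawq sld nfjif ata
Final line count: 15

Answer: 15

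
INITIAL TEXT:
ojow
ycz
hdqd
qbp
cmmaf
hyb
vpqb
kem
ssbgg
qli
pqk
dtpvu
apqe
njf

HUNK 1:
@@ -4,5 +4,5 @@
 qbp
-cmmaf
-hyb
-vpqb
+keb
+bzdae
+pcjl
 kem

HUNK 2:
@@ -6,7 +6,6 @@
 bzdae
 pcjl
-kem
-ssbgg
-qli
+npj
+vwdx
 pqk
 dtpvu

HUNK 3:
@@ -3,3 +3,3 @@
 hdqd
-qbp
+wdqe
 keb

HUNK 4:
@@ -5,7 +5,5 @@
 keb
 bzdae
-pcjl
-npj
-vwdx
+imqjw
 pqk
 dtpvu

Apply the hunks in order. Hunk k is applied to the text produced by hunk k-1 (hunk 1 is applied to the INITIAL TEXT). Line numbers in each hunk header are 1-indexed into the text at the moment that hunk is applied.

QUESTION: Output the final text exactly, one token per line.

Hunk 1: at line 4 remove [cmmaf,hyb,vpqb] add [keb,bzdae,pcjl] -> 14 lines: ojow ycz hdqd qbp keb bzdae pcjl kem ssbgg qli pqk dtpvu apqe njf
Hunk 2: at line 6 remove [kem,ssbgg,qli] add [npj,vwdx] -> 13 lines: ojow ycz hdqd qbp keb bzdae pcjl npj vwdx pqk dtpvu apqe njf
Hunk 3: at line 3 remove [qbp] add [wdqe] -> 13 lines: ojow ycz hdqd wdqe keb bzdae pcjl npj vwdx pqk dtpvu apqe njf
Hunk 4: at line 5 remove [pcjl,npj,vwdx] add [imqjw] -> 11 lines: ojow ycz hdqd wdqe keb bzdae imqjw pqk dtpvu apqe njf

Answer: ojow
ycz
hdqd
wdqe
keb
bzdae
imqjw
pqk
dtpvu
apqe
njf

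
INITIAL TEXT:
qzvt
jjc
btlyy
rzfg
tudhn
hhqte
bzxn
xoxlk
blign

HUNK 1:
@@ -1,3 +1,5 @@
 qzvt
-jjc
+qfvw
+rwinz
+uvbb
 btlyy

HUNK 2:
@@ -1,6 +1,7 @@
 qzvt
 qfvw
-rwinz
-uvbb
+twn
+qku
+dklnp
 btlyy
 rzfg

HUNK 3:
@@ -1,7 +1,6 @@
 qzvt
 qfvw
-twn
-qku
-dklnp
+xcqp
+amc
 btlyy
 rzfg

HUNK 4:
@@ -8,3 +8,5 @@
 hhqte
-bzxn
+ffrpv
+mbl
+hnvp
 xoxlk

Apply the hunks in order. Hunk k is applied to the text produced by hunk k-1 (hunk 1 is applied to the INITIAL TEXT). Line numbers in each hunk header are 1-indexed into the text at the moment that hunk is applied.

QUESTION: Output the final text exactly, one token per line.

Hunk 1: at line 1 remove [jjc] add [qfvw,rwinz,uvbb] -> 11 lines: qzvt qfvw rwinz uvbb btlyy rzfg tudhn hhqte bzxn xoxlk blign
Hunk 2: at line 1 remove [rwinz,uvbb] add [twn,qku,dklnp] -> 12 lines: qzvt qfvw twn qku dklnp btlyy rzfg tudhn hhqte bzxn xoxlk blign
Hunk 3: at line 1 remove [twn,qku,dklnp] add [xcqp,amc] -> 11 lines: qzvt qfvw xcqp amc btlyy rzfg tudhn hhqte bzxn xoxlk blign
Hunk 4: at line 8 remove [bzxn] add [ffrpv,mbl,hnvp] -> 13 lines: qzvt qfvw xcqp amc btlyy rzfg tudhn hhqte ffrpv mbl hnvp xoxlk blign

Answer: qzvt
qfvw
xcqp
amc
btlyy
rzfg
tudhn
hhqte
ffrpv
mbl
hnvp
xoxlk
blign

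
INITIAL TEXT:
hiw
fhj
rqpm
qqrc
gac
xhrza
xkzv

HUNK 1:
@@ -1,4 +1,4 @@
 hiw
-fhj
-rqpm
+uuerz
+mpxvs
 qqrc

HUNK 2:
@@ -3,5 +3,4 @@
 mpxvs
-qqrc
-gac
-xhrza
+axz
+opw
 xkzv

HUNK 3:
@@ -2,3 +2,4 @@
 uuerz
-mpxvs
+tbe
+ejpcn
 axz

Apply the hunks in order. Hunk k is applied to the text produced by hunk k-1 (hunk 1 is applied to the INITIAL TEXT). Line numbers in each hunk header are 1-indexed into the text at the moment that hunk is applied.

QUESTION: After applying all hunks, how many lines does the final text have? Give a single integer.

Answer: 7

Derivation:
Hunk 1: at line 1 remove [fhj,rqpm] add [uuerz,mpxvs] -> 7 lines: hiw uuerz mpxvs qqrc gac xhrza xkzv
Hunk 2: at line 3 remove [qqrc,gac,xhrza] add [axz,opw] -> 6 lines: hiw uuerz mpxvs axz opw xkzv
Hunk 3: at line 2 remove [mpxvs] add [tbe,ejpcn] -> 7 lines: hiw uuerz tbe ejpcn axz opw xkzv
Final line count: 7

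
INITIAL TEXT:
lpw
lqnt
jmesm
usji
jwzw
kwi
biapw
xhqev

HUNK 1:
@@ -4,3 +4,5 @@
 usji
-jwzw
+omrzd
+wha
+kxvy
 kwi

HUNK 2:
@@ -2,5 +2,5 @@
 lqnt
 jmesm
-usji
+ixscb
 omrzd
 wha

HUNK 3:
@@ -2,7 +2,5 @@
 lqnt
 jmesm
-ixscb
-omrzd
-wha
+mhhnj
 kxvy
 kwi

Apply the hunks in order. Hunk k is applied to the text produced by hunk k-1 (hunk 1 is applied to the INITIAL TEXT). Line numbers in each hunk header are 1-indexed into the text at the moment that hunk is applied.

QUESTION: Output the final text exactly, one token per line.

Answer: lpw
lqnt
jmesm
mhhnj
kxvy
kwi
biapw
xhqev

Derivation:
Hunk 1: at line 4 remove [jwzw] add [omrzd,wha,kxvy] -> 10 lines: lpw lqnt jmesm usji omrzd wha kxvy kwi biapw xhqev
Hunk 2: at line 2 remove [usji] add [ixscb] -> 10 lines: lpw lqnt jmesm ixscb omrzd wha kxvy kwi biapw xhqev
Hunk 3: at line 2 remove [ixscb,omrzd,wha] add [mhhnj] -> 8 lines: lpw lqnt jmesm mhhnj kxvy kwi biapw xhqev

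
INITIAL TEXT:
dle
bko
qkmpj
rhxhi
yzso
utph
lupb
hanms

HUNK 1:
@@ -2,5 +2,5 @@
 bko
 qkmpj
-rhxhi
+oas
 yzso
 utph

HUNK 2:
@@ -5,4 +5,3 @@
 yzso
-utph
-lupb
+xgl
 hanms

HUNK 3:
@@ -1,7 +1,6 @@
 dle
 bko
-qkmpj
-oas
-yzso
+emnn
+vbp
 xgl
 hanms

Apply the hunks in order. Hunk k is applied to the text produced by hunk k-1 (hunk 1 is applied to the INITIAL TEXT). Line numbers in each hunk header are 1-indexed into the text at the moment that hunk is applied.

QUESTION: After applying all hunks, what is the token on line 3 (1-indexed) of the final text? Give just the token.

Hunk 1: at line 2 remove [rhxhi] add [oas] -> 8 lines: dle bko qkmpj oas yzso utph lupb hanms
Hunk 2: at line 5 remove [utph,lupb] add [xgl] -> 7 lines: dle bko qkmpj oas yzso xgl hanms
Hunk 3: at line 1 remove [qkmpj,oas,yzso] add [emnn,vbp] -> 6 lines: dle bko emnn vbp xgl hanms
Final line 3: emnn

Answer: emnn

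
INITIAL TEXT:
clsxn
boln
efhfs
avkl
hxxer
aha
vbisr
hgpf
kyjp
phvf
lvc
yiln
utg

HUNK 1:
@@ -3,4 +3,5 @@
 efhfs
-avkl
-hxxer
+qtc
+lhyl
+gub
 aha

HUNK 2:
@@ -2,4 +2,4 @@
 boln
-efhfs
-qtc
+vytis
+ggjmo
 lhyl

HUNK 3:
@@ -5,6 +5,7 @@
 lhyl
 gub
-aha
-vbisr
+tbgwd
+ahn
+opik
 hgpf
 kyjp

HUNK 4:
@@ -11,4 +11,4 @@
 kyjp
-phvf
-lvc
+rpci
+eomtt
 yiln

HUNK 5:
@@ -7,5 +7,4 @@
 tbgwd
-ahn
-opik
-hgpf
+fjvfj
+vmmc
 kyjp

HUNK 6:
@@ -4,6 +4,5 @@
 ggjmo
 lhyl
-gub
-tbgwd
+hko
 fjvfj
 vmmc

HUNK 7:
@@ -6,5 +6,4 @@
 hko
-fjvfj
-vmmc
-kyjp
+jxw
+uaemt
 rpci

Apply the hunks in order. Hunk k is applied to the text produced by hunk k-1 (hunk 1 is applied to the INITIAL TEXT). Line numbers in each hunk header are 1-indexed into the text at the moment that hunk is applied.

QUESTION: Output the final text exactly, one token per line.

Answer: clsxn
boln
vytis
ggjmo
lhyl
hko
jxw
uaemt
rpci
eomtt
yiln
utg

Derivation:
Hunk 1: at line 3 remove [avkl,hxxer] add [qtc,lhyl,gub] -> 14 lines: clsxn boln efhfs qtc lhyl gub aha vbisr hgpf kyjp phvf lvc yiln utg
Hunk 2: at line 2 remove [efhfs,qtc] add [vytis,ggjmo] -> 14 lines: clsxn boln vytis ggjmo lhyl gub aha vbisr hgpf kyjp phvf lvc yiln utg
Hunk 3: at line 5 remove [aha,vbisr] add [tbgwd,ahn,opik] -> 15 lines: clsxn boln vytis ggjmo lhyl gub tbgwd ahn opik hgpf kyjp phvf lvc yiln utg
Hunk 4: at line 11 remove [phvf,lvc] add [rpci,eomtt] -> 15 lines: clsxn boln vytis ggjmo lhyl gub tbgwd ahn opik hgpf kyjp rpci eomtt yiln utg
Hunk 5: at line 7 remove [ahn,opik,hgpf] add [fjvfj,vmmc] -> 14 lines: clsxn boln vytis ggjmo lhyl gub tbgwd fjvfj vmmc kyjp rpci eomtt yiln utg
Hunk 6: at line 4 remove [gub,tbgwd] add [hko] -> 13 lines: clsxn boln vytis ggjmo lhyl hko fjvfj vmmc kyjp rpci eomtt yiln utg
Hunk 7: at line 6 remove [fjvfj,vmmc,kyjp] add [jxw,uaemt] -> 12 lines: clsxn boln vytis ggjmo lhyl hko jxw uaemt rpci eomtt yiln utg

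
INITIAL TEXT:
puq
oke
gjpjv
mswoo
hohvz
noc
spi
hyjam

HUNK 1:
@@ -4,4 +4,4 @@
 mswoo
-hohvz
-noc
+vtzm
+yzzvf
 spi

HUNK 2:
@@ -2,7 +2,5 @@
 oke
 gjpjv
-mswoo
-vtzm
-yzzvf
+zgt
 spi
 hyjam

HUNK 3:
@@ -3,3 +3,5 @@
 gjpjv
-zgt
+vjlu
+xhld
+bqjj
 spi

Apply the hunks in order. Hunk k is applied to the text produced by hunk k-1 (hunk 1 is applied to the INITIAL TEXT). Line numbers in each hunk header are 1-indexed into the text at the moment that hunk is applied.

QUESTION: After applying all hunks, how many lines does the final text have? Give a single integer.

Hunk 1: at line 4 remove [hohvz,noc] add [vtzm,yzzvf] -> 8 lines: puq oke gjpjv mswoo vtzm yzzvf spi hyjam
Hunk 2: at line 2 remove [mswoo,vtzm,yzzvf] add [zgt] -> 6 lines: puq oke gjpjv zgt spi hyjam
Hunk 3: at line 3 remove [zgt] add [vjlu,xhld,bqjj] -> 8 lines: puq oke gjpjv vjlu xhld bqjj spi hyjam
Final line count: 8

Answer: 8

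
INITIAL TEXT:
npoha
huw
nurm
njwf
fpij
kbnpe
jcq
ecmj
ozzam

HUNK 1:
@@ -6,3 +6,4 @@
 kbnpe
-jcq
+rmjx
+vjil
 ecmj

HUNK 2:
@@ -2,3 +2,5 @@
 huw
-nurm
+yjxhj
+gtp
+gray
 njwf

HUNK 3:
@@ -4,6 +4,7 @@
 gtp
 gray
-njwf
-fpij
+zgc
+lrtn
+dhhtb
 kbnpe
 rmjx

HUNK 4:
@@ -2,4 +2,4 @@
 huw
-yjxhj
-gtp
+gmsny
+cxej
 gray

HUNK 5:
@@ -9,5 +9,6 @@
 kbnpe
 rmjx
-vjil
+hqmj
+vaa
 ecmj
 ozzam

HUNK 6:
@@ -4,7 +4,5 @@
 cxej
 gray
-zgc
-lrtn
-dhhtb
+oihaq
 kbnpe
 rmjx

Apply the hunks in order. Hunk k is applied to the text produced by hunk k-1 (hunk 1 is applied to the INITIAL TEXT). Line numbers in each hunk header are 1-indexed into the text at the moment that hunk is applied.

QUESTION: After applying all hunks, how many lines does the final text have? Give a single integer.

Answer: 12

Derivation:
Hunk 1: at line 6 remove [jcq] add [rmjx,vjil] -> 10 lines: npoha huw nurm njwf fpij kbnpe rmjx vjil ecmj ozzam
Hunk 2: at line 2 remove [nurm] add [yjxhj,gtp,gray] -> 12 lines: npoha huw yjxhj gtp gray njwf fpij kbnpe rmjx vjil ecmj ozzam
Hunk 3: at line 4 remove [njwf,fpij] add [zgc,lrtn,dhhtb] -> 13 lines: npoha huw yjxhj gtp gray zgc lrtn dhhtb kbnpe rmjx vjil ecmj ozzam
Hunk 4: at line 2 remove [yjxhj,gtp] add [gmsny,cxej] -> 13 lines: npoha huw gmsny cxej gray zgc lrtn dhhtb kbnpe rmjx vjil ecmj ozzam
Hunk 5: at line 9 remove [vjil] add [hqmj,vaa] -> 14 lines: npoha huw gmsny cxej gray zgc lrtn dhhtb kbnpe rmjx hqmj vaa ecmj ozzam
Hunk 6: at line 4 remove [zgc,lrtn,dhhtb] add [oihaq] -> 12 lines: npoha huw gmsny cxej gray oihaq kbnpe rmjx hqmj vaa ecmj ozzam
Final line count: 12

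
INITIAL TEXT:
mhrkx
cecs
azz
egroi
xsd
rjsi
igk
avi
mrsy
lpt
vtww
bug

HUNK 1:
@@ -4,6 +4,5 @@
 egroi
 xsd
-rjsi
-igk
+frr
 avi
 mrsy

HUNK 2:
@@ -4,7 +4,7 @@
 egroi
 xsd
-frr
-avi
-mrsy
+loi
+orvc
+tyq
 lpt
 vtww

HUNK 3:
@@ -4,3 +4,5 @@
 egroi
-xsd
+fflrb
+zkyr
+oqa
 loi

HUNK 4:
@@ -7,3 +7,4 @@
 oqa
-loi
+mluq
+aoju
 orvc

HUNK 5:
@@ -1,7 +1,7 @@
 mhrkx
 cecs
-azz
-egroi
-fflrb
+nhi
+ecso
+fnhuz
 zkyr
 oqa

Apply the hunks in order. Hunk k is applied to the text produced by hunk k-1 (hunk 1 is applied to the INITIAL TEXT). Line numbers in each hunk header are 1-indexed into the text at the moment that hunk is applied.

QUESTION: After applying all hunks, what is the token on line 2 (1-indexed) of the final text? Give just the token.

Answer: cecs

Derivation:
Hunk 1: at line 4 remove [rjsi,igk] add [frr] -> 11 lines: mhrkx cecs azz egroi xsd frr avi mrsy lpt vtww bug
Hunk 2: at line 4 remove [frr,avi,mrsy] add [loi,orvc,tyq] -> 11 lines: mhrkx cecs azz egroi xsd loi orvc tyq lpt vtww bug
Hunk 3: at line 4 remove [xsd] add [fflrb,zkyr,oqa] -> 13 lines: mhrkx cecs azz egroi fflrb zkyr oqa loi orvc tyq lpt vtww bug
Hunk 4: at line 7 remove [loi] add [mluq,aoju] -> 14 lines: mhrkx cecs azz egroi fflrb zkyr oqa mluq aoju orvc tyq lpt vtww bug
Hunk 5: at line 1 remove [azz,egroi,fflrb] add [nhi,ecso,fnhuz] -> 14 lines: mhrkx cecs nhi ecso fnhuz zkyr oqa mluq aoju orvc tyq lpt vtww bug
Final line 2: cecs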